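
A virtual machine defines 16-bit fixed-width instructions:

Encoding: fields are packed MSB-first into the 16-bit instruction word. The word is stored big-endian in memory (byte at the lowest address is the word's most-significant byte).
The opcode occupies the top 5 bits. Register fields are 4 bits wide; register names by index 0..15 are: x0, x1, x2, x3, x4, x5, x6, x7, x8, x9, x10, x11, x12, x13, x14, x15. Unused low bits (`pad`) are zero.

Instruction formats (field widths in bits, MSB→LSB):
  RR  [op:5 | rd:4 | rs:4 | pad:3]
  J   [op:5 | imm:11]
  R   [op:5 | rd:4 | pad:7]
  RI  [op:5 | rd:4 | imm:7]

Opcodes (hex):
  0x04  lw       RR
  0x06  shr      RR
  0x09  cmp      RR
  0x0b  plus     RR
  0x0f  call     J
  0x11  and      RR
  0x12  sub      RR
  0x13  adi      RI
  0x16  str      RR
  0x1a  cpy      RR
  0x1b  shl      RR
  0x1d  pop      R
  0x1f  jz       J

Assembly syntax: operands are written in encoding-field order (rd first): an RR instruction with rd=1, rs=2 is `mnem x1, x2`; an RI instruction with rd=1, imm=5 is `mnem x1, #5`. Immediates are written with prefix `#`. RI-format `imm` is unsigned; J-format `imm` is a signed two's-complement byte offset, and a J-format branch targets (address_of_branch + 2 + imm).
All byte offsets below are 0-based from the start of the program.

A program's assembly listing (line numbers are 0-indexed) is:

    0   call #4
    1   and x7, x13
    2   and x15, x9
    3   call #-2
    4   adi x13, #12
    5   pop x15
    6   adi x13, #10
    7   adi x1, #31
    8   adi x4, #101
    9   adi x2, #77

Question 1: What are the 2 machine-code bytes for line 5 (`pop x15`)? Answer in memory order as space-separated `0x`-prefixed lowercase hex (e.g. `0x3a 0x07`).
0xef 0x80

L5: pop op=0x1d:5|rd=15:4|pad=0:7 ⇒ 0xef80 ⇒ big ef 80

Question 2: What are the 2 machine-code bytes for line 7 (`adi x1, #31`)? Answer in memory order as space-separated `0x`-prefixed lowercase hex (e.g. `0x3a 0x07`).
L7: adi op=0x13:5|rd=1:4|imm=31:7 ⇒ 0x989f ⇒ big 98 9f

0x98 0x9f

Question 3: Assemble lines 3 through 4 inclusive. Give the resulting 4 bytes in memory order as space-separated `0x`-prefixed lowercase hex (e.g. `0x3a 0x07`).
L3: call op=0xf:5|imm=-2:11 ⇒ 0x7ffe ⇒ big 7f fe
L4: adi op=0x13:5|rd=13:4|imm=12:7 ⇒ 0x9e8c ⇒ big 9e 8c

0x7f 0xfe 0x9e 0x8c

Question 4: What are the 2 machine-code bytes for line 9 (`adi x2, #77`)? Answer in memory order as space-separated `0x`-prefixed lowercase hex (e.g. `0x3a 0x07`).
9. adi fields op=0x13:5|rd=2:4|imm=77:7 → word 994dh → 99 4d

0x99 0x4d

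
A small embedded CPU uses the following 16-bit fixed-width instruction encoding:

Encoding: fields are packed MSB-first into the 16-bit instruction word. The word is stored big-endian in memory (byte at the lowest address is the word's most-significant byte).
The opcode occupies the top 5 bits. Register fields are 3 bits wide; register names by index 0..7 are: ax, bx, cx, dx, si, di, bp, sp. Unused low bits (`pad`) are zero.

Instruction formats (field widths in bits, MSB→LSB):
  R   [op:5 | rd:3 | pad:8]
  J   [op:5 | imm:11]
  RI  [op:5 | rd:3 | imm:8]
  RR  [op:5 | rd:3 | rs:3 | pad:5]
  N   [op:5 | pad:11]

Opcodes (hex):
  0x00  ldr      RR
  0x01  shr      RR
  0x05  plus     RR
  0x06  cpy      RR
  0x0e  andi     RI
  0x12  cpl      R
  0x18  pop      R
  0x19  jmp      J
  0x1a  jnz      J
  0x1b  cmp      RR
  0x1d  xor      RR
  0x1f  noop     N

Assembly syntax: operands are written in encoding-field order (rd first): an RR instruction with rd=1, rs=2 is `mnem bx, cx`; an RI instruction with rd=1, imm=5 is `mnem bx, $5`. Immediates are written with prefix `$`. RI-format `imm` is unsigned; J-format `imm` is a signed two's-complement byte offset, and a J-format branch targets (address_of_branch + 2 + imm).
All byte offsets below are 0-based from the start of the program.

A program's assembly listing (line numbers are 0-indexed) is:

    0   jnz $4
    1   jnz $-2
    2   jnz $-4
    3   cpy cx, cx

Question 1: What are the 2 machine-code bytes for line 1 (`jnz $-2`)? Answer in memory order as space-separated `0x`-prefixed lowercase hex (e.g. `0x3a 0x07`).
0xd7 0xfe

1. jnz fields op=0x1a:5|imm=-2:11 → word d7feh → d7 fe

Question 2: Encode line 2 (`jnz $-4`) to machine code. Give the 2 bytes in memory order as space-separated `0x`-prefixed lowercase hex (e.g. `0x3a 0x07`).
0xd7 0xfc

line 2 (jnz): pack op=0x1a:5|imm=-4:11 = 0xd7fc; big→ d7 fc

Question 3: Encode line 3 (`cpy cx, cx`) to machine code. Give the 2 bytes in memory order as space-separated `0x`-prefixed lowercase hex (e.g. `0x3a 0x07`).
0x32 0x40

line 3 (cpy): pack op=0x6:5|rd=2:3|rs=2:3|pad=0:5 = 0x3240; big→ 32 40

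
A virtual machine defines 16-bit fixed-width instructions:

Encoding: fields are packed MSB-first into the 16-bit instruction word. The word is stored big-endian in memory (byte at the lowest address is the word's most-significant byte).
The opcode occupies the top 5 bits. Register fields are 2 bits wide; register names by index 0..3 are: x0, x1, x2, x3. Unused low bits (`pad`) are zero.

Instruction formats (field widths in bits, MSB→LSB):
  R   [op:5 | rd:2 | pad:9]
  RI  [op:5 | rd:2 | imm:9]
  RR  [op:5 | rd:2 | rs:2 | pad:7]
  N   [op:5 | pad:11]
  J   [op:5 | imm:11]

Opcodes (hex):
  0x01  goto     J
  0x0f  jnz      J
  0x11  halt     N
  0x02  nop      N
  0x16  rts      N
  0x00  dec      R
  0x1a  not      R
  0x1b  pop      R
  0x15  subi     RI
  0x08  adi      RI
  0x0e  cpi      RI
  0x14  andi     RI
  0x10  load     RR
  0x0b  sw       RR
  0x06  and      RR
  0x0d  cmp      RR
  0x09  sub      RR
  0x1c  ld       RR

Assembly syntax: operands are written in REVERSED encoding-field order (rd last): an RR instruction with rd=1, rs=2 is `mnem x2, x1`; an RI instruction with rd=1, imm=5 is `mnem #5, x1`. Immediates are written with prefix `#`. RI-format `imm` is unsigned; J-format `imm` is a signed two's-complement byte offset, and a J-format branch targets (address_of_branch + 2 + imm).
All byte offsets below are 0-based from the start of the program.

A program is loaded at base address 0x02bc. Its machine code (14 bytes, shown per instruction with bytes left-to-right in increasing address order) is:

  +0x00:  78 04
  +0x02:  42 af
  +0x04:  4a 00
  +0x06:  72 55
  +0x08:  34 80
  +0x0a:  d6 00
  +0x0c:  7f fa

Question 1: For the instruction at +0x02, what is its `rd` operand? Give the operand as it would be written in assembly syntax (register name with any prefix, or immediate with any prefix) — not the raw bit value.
off 0x02: read 42 af as big → 0x42af
  op=0x42af>>11=0x8 ⇒ adi (RI)
  [10:9] rd=1 = x1
  [8:0] imm=175 = #175

x1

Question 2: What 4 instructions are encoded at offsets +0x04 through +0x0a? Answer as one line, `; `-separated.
off 0x04: read 4a 00 as big → 0x4a00
  top 5b → 0x9 → sub [RR]
  rd@[10:9]=0x1 ⇒ x1
  rs@[8:7]=0x0 ⇒ x0
off 0x06: read 72 55 as big → 0x7255
  top 5b → 0xe → cpi [RI]
  rd@[10:9]=0x1 ⇒ x1
  imm@[8:0]=0x55 ⇒ #85
off 0x08: read 34 80 as big → 0x3480
  top 5b → 0x6 → and [RR]
  rd@[10:9]=0x2 ⇒ x2
  rs@[8:7]=0x1 ⇒ x1
off 0x0a: read d6 00 as big → 0xd600
  top 5b → 0x1a → not [R]
  rd@[10:9]=0x3 ⇒ x3

sub x0, x1; cpi #85, x1; and x1, x2; not x3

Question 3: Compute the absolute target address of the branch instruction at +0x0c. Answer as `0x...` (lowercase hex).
[0c] 7f fa → 0x7ffa
  op=0x7ffa>>11=0xf ⇒ jnz (J)
  imm: (w>>0)&0x7ff=0x7fa (s11→-6) → #-6
  target = base 0x02bc + off 0x0c + 2 + imm -6 = 0x02c4

0x02c4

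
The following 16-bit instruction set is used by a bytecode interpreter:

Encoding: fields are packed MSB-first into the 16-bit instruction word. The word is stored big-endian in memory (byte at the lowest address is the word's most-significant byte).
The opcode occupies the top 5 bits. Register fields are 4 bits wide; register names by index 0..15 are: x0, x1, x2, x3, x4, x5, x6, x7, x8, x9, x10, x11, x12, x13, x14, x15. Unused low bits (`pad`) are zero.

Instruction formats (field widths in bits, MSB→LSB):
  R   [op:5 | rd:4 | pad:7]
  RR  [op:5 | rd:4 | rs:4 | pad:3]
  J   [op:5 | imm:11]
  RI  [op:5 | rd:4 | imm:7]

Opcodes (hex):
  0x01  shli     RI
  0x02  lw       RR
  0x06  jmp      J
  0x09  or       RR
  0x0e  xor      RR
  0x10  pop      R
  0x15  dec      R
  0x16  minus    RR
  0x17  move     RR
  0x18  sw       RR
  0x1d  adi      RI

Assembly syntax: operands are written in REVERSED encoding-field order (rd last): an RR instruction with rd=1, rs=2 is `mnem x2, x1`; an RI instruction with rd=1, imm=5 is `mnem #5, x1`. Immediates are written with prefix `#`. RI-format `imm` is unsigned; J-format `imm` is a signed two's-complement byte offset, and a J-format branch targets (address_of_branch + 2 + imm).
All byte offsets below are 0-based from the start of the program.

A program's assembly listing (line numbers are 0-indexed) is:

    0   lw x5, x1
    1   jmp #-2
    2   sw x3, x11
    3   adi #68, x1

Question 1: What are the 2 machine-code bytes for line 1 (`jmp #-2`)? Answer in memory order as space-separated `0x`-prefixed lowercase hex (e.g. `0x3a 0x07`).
0x37 0xfe

1. jmp fields op=0x6:5|imm=-2:11 → word 37feh → 37 fe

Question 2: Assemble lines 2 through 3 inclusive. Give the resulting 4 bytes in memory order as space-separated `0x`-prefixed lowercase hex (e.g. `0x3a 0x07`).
2. sw fields op=0x18:5|rd=11:4|rs=3:4|pad=0:3 → word c598h → c5 98
3. adi fields op=0x1d:5|rd=1:4|imm=68:7 → word e8c4h → e8 c4

0xc5 0x98 0xe8 0xc4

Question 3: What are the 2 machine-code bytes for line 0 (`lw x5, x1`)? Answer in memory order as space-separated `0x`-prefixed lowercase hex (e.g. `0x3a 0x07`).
line 0 (lw): pack op=0x2:5|rd=1:4|rs=5:4|pad=0:3 = 0x10a8; big→ 10 a8

0x10 0xa8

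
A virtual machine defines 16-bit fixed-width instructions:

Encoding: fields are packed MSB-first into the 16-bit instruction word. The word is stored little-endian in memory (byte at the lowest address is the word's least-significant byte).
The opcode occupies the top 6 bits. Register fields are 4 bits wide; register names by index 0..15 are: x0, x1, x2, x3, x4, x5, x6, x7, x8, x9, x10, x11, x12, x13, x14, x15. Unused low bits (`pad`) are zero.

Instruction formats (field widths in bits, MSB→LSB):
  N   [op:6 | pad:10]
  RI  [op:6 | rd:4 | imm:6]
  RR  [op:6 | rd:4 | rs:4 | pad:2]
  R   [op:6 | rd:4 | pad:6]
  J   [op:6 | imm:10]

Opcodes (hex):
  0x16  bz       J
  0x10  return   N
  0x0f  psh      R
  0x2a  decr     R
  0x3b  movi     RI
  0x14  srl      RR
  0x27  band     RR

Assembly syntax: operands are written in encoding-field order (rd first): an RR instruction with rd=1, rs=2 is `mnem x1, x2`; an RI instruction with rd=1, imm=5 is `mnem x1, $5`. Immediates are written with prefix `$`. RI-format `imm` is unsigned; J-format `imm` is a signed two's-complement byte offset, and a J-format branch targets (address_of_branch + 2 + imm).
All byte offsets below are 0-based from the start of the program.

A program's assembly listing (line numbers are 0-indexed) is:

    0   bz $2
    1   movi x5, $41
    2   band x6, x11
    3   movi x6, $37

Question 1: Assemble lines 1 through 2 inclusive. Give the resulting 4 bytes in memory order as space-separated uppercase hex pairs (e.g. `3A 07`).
1. movi fields op=0x3b:6|rd=5:4|imm=41:6 → word ed69h → 69 ed
2. band fields op=0x27:6|rd=6:4|rs=11:4|pad=0:2 → word 9dach → ac 9d

69 ED AC 9D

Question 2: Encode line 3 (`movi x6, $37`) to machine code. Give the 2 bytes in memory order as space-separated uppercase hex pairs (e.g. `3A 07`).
A5 ED

L3: movi op=0x3b:6|rd=6:4|imm=37:6 ⇒ 0xeda5 ⇒ little a5 ed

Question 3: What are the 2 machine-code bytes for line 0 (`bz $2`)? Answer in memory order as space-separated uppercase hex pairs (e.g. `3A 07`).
0. bz fields op=0x16:6|imm=2:10 → word 5802h → 02 58

02 58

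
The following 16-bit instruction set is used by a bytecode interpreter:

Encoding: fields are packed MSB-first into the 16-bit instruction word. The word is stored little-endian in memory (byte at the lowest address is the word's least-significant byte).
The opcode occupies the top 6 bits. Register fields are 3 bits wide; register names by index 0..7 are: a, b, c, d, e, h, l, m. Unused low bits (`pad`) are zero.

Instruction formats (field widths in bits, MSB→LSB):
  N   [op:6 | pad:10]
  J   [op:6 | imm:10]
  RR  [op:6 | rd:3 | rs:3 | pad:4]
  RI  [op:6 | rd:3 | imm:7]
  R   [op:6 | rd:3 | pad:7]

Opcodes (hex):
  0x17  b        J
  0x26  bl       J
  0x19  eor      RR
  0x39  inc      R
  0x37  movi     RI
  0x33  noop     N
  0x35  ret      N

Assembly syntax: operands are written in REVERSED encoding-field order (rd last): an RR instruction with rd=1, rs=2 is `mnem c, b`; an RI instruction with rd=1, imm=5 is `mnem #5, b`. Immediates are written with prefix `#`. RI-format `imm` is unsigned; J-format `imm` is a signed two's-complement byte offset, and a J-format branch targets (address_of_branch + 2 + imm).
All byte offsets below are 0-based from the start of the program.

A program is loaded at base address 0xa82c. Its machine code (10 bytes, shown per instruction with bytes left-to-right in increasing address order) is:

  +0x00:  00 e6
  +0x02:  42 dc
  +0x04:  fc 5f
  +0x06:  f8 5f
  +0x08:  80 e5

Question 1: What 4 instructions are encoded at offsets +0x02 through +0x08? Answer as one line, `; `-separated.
[02] 42 dc → 0xdc42
  op=0xdc42>>10=0x37 ⇒ movi (RI)
  rd@[9:7]=0x0 ⇒ a
  imm@[6:0]=0x42 ⇒ #66
[04] fc 5f → 0x5ffc
  op=0x5ffc>>10=0x17 ⇒ b (J)
  imm@[9:0]=0x3fc (s10→-4) ⇒ #-4
[06] f8 5f → 0x5ff8
  op=0x5ff8>>10=0x17 ⇒ b (J)
  imm@[9:0]=0x3f8 (s10→-8) ⇒ #-8
[08] 80 e5 → 0xe580
  op=0xe580>>10=0x39 ⇒ inc (R)
  rd@[9:7]=0x3 ⇒ d

movi #66, a; b #-4; b #-8; inc d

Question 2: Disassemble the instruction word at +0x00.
+0x00: 00 e6 ⇒ word 0xe600 (little)
  op=0xe600>>10=0x39 ⇒ inc (R)
  rd: (w>>7)&0x7=0x4 → e

inc e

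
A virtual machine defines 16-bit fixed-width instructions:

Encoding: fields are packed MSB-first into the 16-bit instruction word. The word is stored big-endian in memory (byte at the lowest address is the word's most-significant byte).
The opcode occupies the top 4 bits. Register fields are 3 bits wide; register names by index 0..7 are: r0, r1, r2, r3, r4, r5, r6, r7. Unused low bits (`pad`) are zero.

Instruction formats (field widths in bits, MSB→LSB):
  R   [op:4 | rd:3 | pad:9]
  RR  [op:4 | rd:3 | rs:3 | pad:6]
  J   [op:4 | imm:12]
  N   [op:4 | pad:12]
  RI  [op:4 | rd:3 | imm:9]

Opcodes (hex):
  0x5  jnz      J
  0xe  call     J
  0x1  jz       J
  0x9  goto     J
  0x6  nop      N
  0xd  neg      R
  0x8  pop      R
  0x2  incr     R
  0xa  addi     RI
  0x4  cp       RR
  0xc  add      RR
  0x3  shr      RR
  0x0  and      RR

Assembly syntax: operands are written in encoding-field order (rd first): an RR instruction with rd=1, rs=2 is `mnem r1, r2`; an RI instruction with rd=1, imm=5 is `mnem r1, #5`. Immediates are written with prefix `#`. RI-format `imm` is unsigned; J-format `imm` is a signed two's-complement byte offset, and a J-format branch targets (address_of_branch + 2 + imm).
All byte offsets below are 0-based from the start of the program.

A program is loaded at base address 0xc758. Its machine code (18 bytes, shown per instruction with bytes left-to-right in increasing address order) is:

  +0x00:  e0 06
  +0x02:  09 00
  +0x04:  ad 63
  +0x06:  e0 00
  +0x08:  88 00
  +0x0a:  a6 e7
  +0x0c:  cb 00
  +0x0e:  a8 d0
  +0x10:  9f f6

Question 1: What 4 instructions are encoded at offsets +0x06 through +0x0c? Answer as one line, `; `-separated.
call #0; pop r4; addi r3, #231; add r5, r4

@+06  big-endian(e0 00) = 0xe000
  opcode bits[15:12]=0xe: call/J
  imm: (w>>0)&0xfff=0x0 → #0
@+08  big-endian(88 00) = 0x8800
  opcode bits[15:12]=0x8: pop/R
  rd: (w>>9)&0x7=0x4 → r4
@+0a  big-endian(a6 e7) = 0xa6e7
  opcode bits[15:12]=0xa: addi/RI
  rd: (w>>9)&0x7=0x3 → r3
  imm: (w>>0)&0x1ff=0xe7 → #231
@+0c  big-endian(cb 00) = 0xcb00
  opcode bits[15:12]=0xc: add/RR
  rd: (w>>9)&0x7=0x5 → r5
  rs: (w>>6)&0x7=0x4 → r4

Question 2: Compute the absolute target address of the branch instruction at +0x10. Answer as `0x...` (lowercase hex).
off 0x10: read 9f f6 as big → 0x9ff6
  top 4b → 0x9 → goto [J]
  imm@[11:0]=0xff6 (s12→-10) ⇒ #-10
  target = base 0xc758 + off 0x10 + 2 + imm -10 = 0xc760

0xc760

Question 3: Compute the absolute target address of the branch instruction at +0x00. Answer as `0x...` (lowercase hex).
0xc760

+0x00: e0 06 ⇒ word 0xe006 (big)
  op=0xe006>>12=0xe ⇒ call (J)
  [11:0] imm=6 = #6
  target = base 0xc758 + off 0x00 + 2 + imm 6 = 0xc760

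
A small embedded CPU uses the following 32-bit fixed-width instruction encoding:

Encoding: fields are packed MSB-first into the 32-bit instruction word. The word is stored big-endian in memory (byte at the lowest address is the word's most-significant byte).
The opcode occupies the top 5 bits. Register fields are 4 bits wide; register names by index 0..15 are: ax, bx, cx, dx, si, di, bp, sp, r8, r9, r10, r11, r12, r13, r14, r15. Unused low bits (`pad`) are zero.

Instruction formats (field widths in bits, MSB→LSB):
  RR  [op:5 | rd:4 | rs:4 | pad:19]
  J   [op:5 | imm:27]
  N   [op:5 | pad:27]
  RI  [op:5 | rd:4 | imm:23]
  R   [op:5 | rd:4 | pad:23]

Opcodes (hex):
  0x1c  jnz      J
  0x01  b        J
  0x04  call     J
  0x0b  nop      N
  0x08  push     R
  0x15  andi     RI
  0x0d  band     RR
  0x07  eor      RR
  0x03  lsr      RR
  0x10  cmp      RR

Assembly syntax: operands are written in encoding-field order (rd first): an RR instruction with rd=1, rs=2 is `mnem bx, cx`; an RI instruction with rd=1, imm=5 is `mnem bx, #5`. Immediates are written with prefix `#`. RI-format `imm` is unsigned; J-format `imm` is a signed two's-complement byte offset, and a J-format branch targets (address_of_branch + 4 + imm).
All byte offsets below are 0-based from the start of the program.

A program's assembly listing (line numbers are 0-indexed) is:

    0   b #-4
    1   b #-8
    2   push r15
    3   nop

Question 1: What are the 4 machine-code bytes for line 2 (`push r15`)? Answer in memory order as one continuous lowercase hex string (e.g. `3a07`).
47800000

line 2 (push): pack op=0x8:5|rd=15:4|pad=0:23 = 0x47800000; big→ 47 80 00 00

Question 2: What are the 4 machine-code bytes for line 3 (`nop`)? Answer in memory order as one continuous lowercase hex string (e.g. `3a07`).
58000000

3. nop fields op=0xb:5|pad=0:27 → word 58000000h → 58 00 00 00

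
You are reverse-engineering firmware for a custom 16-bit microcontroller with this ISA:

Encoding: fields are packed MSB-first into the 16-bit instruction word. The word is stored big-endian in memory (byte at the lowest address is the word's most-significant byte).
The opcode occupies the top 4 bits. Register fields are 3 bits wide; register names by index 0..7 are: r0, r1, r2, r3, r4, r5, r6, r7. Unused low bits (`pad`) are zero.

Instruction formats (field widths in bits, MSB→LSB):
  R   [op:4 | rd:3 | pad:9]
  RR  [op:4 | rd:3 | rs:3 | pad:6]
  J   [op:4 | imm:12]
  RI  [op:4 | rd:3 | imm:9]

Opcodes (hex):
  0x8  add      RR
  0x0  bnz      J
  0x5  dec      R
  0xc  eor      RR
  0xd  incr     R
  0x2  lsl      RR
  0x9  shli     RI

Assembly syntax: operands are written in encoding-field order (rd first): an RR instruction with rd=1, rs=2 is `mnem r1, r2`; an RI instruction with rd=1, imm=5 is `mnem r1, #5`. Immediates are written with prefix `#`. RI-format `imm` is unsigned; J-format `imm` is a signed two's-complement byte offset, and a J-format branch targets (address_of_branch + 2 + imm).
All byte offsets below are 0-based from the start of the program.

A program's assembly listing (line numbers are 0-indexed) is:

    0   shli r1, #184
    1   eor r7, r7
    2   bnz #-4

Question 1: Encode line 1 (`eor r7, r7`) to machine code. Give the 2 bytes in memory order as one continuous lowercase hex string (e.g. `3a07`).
cfc0

L1: eor op=0xc:4|rd=7:3|rs=7:3|pad=0:6 ⇒ 0xcfc0 ⇒ big cf c0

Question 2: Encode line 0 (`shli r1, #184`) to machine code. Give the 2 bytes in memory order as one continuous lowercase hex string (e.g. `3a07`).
92b8

line 0 (shli): pack op=0x9:4|rd=1:3|imm=184:9 = 0x92b8; big→ 92 b8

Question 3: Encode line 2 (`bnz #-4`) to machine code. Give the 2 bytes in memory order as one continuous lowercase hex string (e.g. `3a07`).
2. bnz fields op=0x0:4|imm=-4:12 → word 0ffch → 0f fc

0ffc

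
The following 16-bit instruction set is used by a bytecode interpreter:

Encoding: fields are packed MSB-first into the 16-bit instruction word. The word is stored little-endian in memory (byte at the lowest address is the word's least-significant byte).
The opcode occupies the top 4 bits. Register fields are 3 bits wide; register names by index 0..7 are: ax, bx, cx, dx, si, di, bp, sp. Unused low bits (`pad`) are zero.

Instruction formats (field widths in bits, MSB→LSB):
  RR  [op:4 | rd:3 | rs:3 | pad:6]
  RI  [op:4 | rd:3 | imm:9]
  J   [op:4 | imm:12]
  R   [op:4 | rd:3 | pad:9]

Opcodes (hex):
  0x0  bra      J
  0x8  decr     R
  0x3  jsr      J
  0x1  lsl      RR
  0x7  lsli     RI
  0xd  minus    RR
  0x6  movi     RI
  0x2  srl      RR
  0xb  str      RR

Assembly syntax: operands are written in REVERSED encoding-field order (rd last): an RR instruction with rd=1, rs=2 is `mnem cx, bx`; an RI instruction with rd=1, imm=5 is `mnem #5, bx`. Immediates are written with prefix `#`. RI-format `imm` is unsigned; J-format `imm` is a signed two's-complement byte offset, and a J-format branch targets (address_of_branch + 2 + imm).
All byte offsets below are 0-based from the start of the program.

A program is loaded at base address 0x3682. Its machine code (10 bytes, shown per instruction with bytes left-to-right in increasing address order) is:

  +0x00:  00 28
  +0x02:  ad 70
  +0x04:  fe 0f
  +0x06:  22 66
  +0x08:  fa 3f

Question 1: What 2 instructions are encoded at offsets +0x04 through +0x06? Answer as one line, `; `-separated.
bra #-2; movi #34, dx

+0x04: fe 0f ⇒ word 0x0ffe (little)
  top 4b → 0x0 → bra [J]
  imm@[11:0]=0xffe (s12→-2) ⇒ #-2
+0x06: 22 66 ⇒ word 0x6622 (little)
  top 4b → 0x6 → movi [RI]
  rd@[11:9]=0x3 ⇒ dx
  imm@[8:0]=0x22 ⇒ #34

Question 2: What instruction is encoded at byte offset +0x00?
srl ax, si

[00] 00 28 → 0x2800
  top 4b → 0x2 → srl [RR]
  [11:9] rd=4 = si
  [8:6] rs=0 = ax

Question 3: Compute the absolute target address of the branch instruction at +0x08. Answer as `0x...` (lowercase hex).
[08] fa 3f → 0x3ffa
  top 4b → 0x3 → jsr [J]
  [11:0] imm=4090 (s12→-6) = #-6
  target = base 0x3682 + off 0x08 + 2 + imm -6 = 0x3686

0x3686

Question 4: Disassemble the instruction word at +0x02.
lsli #173, ax

[02] ad 70 → 0x70ad
  opcode bits[15:12]=0x7: lsli/RI
  rd@[11:9]=0x0 ⇒ ax
  imm@[8:0]=0xad ⇒ #173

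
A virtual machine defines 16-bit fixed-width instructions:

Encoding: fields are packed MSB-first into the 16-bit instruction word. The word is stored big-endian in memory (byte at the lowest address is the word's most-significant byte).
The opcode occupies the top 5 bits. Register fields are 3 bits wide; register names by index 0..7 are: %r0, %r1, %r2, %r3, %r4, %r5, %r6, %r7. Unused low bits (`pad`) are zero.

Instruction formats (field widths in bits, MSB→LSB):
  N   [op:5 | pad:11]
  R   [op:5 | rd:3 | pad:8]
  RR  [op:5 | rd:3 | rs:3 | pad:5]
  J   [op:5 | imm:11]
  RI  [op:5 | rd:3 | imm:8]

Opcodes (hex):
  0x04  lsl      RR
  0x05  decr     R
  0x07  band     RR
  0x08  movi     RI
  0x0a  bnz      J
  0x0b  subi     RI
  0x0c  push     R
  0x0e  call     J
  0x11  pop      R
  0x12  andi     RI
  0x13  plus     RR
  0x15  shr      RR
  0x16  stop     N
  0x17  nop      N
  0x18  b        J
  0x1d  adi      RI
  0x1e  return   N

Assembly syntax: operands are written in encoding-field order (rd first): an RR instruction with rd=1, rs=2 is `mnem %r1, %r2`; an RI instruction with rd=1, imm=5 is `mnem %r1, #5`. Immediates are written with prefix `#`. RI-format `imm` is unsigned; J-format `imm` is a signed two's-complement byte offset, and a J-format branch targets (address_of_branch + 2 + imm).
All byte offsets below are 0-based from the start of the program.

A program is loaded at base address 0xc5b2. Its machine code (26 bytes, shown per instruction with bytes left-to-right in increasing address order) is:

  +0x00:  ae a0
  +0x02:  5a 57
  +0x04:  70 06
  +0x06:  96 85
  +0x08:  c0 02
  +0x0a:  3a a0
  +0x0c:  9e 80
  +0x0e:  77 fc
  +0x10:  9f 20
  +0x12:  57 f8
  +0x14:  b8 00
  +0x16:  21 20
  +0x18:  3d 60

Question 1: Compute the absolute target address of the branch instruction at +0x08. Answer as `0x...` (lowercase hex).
0xc5be

@+08  big-endian(c0 02) = 0xc002
  top 5b → 0x18 → b [J]
  [10:0] imm=2 = #2
  target = base 0xc5b2 + off 0x08 + 2 + imm 2 = 0xc5be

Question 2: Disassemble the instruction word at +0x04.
call #6

+0x04: 70 06 ⇒ word 0x7006 (big)
  top 5b → 0xe → call [J]
  [10:0] imm=6 = #6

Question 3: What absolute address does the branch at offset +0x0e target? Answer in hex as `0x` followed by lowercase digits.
0xc5be

@+0e  big-endian(77 fc) = 0x77fc
  top 5b → 0xe → call [J]
  [10:0] imm=2044 (s11→-4) = #-4
  target = base 0xc5b2 + off 0x0e + 2 + imm -4 = 0xc5be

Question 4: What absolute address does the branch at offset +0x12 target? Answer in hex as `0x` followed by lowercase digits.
0xc5be

[12] 57 f8 → 0x57f8
  opcode bits[15:11]=0xa: bnz/J
  imm: (w>>0)&0x7ff=0x7f8 (s11→-8) → #-8
  target = base 0xc5b2 + off 0x12 + 2 + imm -8 = 0xc5be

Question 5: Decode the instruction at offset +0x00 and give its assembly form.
shr %r6, %r5

@+00  big-endian(ae a0) = 0xaea0
  opcode bits[15:11]=0x15: shr/RR
  [10:8] rd=6 = %r6
  [7:5] rs=5 = %r5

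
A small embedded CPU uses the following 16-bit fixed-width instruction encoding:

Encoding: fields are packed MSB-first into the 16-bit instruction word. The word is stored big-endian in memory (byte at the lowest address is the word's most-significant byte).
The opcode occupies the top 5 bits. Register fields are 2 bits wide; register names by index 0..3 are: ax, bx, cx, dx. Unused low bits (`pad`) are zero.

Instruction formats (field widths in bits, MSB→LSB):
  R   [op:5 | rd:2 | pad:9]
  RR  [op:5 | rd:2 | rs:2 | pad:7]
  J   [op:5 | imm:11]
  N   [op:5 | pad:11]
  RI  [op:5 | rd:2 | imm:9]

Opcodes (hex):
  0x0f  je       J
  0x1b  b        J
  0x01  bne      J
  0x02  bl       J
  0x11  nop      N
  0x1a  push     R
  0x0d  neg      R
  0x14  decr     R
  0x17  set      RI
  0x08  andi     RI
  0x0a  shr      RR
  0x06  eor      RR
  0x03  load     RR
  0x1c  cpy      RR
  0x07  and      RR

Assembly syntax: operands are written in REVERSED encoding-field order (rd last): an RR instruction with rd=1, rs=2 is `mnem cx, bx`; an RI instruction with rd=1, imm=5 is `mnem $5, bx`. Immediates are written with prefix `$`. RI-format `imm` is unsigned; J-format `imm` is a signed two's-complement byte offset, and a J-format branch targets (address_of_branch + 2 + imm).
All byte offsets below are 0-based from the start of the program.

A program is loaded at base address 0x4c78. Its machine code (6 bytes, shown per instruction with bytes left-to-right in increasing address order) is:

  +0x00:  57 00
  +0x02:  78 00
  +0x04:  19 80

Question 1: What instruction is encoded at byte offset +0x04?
@+04  big-endian(19 80) = 0x1980
  op=0x1980>>11=0x3 ⇒ load (RR)
  rd@[10:9]=0x0 ⇒ ax
  rs@[8:7]=0x3 ⇒ dx

load dx, ax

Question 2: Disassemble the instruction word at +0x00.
+0x00: 57 00 ⇒ word 0x5700 (big)
  opcode bits[15:11]=0xa: shr/RR
  [10:9] rd=3 = dx
  [8:7] rs=2 = cx

shr cx, dx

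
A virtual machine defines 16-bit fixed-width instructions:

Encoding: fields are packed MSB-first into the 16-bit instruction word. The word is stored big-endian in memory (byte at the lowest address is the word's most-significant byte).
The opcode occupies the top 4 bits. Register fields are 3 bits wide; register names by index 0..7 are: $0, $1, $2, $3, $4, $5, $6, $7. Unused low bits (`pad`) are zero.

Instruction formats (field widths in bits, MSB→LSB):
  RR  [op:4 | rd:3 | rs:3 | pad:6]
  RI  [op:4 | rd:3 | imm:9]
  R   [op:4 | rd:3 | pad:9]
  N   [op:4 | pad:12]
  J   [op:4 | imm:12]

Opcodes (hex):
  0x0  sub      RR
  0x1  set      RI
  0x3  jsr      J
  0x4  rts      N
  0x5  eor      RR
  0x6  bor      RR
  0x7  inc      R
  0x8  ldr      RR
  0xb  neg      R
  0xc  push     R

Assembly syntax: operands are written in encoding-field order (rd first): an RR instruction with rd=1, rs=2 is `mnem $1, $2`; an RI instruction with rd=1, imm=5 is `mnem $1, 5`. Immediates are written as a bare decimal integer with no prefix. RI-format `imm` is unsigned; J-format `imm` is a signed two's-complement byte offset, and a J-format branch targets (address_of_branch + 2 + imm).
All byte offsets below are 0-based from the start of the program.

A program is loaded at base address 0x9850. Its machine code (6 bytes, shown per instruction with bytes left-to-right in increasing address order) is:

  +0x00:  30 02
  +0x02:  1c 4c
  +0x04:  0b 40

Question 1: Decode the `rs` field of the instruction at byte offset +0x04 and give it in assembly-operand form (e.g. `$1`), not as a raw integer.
$5

off 0x04: read 0b 40 as big → 0x0b40
  opcode bits[15:12]=0x0: sub/RR
  rd@[11:9]=0x5 ⇒ $5
  rs@[8:6]=0x5 ⇒ $5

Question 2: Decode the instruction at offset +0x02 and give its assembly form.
set $6, 76

[02] 1c 4c → 0x1c4c
  opcode bits[15:12]=0x1: set/RI
  rd: (w>>9)&0x7=0x6 → $6
  imm: (w>>0)&0x1ff=0x4c → 76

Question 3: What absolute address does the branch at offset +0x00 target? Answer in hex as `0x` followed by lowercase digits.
+0x00: 30 02 ⇒ word 0x3002 (big)
  opcode bits[15:12]=0x3: jsr/J
  [11:0] imm=2 = 2
  target = base 0x9850 + off 0x00 + 2 + imm 2 = 0x9854

0x9854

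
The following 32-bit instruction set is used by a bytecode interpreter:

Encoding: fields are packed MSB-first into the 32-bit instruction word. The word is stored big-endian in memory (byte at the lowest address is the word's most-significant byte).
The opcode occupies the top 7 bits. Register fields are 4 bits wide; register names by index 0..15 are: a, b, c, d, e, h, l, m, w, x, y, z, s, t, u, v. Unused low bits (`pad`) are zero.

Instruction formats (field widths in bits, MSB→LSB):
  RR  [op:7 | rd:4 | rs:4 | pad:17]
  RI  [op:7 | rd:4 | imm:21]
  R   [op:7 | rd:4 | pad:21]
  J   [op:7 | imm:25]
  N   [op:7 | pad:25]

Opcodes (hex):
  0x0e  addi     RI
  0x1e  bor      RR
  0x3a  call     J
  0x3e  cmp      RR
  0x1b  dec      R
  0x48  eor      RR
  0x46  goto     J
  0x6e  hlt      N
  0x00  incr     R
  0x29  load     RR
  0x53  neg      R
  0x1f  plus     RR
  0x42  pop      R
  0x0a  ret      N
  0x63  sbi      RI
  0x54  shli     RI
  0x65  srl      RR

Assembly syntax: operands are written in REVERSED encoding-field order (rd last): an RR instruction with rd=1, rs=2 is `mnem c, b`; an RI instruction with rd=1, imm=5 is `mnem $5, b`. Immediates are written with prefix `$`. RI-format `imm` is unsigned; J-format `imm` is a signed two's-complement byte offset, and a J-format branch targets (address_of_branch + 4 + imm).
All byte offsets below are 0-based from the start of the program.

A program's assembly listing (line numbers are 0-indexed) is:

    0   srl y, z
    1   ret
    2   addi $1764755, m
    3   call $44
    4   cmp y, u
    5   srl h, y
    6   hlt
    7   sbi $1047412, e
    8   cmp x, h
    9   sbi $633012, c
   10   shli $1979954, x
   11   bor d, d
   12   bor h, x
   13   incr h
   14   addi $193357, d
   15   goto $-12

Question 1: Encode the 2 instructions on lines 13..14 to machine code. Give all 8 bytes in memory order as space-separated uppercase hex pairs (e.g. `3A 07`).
L13: incr op=0x0:7|rd=5:4|pad=0:21 ⇒ 0x00a00000 ⇒ big 00 a0 00 00
L14: addi op=0xe:7|rd=3:4|imm=193357:21 ⇒ 0x1c62f34d ⇒ big 1c 62 f3 4d

00 A0 00 00 1C 62 F3 4D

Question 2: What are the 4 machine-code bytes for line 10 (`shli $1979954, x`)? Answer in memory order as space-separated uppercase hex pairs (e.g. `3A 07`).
10. shli fields op=0x54:7|rd=9:4|imm=1979954:21 → word a93e3632h → a9 3e 36 32

A9 3E 36 32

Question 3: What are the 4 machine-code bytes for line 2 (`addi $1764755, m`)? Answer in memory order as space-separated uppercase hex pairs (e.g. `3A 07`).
1C FA ED 93

L2: addi op=0xe:7|rd=7:4|imm=1764755:21 ⇒ 0x1cfaed93 ⇒ big 1c fa ed 93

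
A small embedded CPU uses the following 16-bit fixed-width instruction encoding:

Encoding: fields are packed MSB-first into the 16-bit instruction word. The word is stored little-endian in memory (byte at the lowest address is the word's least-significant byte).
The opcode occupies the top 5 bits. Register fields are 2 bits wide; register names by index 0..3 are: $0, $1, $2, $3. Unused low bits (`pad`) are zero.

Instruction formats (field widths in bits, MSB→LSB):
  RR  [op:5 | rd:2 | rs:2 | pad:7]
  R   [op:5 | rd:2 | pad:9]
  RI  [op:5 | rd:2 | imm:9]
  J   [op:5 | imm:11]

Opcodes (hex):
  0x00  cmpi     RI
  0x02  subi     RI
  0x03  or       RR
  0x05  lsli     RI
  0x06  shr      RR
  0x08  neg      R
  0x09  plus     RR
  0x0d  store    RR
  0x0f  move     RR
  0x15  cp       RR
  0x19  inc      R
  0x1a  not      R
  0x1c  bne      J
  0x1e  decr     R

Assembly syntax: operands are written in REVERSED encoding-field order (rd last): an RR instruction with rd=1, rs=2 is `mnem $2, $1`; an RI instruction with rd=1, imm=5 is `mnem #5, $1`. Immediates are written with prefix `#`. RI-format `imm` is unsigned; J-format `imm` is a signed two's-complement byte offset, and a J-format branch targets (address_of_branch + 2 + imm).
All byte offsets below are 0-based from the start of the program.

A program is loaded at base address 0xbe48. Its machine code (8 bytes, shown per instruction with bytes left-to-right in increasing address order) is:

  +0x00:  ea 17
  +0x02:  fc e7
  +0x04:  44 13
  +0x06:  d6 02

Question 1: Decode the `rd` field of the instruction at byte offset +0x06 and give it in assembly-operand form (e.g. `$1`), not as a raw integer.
[06] d6 02 → 0x02d6
  opcode bits[15:11]=0x0: cmpi/RI
  [10:9] rd=1 = $1
  [8:0] imm=214 = #214

$1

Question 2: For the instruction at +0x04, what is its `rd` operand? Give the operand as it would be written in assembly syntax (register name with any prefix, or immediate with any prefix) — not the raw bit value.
off 0x04: read 44 13 as little → 0x1344
  op=0x1344>>11=0x2 ⇒ subi (RI)
  [10:9] rd=1 = $1
  [8:0] imm=324 = #324

$1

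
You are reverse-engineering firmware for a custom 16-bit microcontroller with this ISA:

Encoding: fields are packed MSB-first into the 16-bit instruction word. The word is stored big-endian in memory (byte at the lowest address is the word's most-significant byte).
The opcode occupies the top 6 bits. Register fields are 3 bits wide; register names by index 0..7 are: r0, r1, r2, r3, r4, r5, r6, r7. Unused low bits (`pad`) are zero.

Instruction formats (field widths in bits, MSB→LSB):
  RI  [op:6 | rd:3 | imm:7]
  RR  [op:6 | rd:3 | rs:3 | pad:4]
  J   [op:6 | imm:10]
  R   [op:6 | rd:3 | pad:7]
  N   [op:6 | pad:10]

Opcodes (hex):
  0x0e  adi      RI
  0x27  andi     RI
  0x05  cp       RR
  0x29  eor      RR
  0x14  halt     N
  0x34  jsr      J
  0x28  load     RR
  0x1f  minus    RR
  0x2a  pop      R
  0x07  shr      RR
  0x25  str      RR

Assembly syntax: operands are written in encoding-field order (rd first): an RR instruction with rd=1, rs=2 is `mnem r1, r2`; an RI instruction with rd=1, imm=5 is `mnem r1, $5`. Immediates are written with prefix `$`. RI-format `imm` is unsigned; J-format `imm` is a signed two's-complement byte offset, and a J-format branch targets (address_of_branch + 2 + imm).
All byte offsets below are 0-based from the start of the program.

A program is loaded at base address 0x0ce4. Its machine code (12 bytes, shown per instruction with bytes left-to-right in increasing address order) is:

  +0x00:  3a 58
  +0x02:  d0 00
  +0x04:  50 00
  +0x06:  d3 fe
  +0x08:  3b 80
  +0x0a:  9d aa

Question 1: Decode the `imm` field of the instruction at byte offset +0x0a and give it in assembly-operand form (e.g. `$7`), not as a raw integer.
$42

[0a] 9d aa → 0x9daa
  op=0x9daa>>10=0x27 ⇒ andi (RI)
  rd: (w>>7)&0x7=0x3 → r3
  imm: (w>>0)&0x7f=0x2a → $42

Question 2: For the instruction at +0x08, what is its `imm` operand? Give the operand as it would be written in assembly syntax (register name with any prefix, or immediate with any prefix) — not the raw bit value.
$0

[08] 3b 80 → 0x3b80
  opcode bits[15:10]=0xe: adi/RI
  [9:7] rd=7 = r7
  [6:0] imm=0 = $0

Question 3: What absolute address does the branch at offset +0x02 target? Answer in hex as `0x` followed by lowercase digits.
0x0ce8

+0x02: d0 00 ⇒ word 0xd000 (big)
  opcode bits[15:10]=0x34: jsr/J
  imm: (w>>0)&0x3ff=0x0 → $0
  target = base 0x0ce4 + off 0x02 + 2 + imm 0 = 0x0ce8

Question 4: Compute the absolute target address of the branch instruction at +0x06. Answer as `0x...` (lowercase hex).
0x0cea

[06] d3 fe → 0xd3fe
  op=0xd3fe>>10=0x34 ⇒ jsr (J)
  [9:0] imm=1022 (s10→-2) = $-2
  target = base 0x0ce4 + off 0x06 + 2 + imm -2 = 0x0cea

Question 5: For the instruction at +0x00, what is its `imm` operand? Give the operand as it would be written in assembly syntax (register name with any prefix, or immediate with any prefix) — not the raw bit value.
$88

@+00  big-endian(3a 58) = 0x3a58
  op=0x3a58>>10=0xe ⇒ adi (RI)
  rd@[9:7]=0x4 ⇒ r4
  imm@[6:0]=0x58 ⇒ $88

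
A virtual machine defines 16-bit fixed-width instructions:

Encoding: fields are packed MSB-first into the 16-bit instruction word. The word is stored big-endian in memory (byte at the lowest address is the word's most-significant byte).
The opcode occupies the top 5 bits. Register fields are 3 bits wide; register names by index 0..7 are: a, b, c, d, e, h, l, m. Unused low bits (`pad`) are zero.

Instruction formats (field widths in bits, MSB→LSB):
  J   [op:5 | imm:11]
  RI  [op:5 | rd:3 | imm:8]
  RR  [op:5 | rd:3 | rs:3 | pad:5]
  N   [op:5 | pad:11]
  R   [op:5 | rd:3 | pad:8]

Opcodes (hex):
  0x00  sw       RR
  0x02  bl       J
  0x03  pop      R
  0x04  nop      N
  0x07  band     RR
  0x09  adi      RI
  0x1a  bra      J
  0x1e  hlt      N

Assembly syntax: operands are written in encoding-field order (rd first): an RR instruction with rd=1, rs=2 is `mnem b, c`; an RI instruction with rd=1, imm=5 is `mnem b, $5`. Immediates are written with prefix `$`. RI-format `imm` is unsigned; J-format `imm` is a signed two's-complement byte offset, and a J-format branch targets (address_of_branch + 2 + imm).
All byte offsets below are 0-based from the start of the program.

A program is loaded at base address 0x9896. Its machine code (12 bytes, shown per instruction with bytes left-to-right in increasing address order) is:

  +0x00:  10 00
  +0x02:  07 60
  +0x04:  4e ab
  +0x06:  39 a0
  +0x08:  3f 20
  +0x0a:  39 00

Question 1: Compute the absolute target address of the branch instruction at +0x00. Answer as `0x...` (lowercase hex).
0x9898

off 0x00: read 10 00 as big → 0x1000
  op=0x1000>>11=0x2 ⇒ bl (J)
  imm@[10:0]=0x0 ⇒ $0
  target = base 0x9896 + off 0x00 + 2 + imm 0 = 0x9898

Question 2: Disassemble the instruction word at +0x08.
band m, b

+0x08: 3f 20 ⇒ word 0x3f20 (big)
  op=0x3f20>>11=0x7 ⇒ band (RR)
  [10:8] rd=7 = m
  [7:5] rs=1 = b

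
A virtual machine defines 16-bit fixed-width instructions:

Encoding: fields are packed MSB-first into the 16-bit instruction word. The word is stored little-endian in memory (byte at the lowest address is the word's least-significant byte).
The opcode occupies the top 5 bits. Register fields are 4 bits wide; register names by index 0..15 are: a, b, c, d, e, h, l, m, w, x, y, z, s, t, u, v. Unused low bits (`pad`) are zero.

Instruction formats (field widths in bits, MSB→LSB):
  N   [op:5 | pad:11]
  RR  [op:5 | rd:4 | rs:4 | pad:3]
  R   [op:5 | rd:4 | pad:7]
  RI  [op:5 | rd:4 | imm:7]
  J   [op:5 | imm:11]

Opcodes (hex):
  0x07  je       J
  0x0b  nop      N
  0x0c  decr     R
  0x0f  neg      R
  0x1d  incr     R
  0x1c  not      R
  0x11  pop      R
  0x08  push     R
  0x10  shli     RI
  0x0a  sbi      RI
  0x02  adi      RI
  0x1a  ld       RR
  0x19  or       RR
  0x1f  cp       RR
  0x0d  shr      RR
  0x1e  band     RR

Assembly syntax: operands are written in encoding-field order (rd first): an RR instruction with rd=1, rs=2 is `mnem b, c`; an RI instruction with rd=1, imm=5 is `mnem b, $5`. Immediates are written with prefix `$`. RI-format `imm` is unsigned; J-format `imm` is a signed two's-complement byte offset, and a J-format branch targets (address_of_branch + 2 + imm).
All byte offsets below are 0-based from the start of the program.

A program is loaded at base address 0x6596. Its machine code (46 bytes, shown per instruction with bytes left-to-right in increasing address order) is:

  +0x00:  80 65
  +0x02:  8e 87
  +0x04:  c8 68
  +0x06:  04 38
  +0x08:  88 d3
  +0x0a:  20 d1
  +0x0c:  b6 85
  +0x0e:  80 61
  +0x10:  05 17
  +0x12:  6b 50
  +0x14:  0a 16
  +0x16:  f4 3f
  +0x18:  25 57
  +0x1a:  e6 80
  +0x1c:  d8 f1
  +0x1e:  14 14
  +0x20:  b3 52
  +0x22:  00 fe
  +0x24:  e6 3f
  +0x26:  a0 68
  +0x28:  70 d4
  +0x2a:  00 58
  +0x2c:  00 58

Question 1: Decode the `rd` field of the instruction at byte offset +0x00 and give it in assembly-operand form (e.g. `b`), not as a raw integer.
off 0x00: read 80 65 as little → 0x6580
  op=0x6580>>11=0xc ⇒ decr (R)
  [10:7] rd=11 = z

z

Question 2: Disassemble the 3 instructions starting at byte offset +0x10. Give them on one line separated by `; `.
+0x10: 05 17 ⇒ word 0x1705 (little)
  top 5b → 0x2 → adi [RI]
  [10:7] rd=14 = u
  [6:0] imm=5 = $5
+0x12: 6b 50 ⇒ word 0x506b (little)
  top 5b → 0xa → sbi [RI]
  [10:7] rd=0 = a
  [6:0] imm=107 = $107
+0x14: 0a 16 ⇒ word 0x160a (little)
  top 5b → 0x2 → adi [RI]
  [10:7] rd=12 = s
  [6:0] imm=10 = $10

adi u, $5; sbi a, $107; adi s, $10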